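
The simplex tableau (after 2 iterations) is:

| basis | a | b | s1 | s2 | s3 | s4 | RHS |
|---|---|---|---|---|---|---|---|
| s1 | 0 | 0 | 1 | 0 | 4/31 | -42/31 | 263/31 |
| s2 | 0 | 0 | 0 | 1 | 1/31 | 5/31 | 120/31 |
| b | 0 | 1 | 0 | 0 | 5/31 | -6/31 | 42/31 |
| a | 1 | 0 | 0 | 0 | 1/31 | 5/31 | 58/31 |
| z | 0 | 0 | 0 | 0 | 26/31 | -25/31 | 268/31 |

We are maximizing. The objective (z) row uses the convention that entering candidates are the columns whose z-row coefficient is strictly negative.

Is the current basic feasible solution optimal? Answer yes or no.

no

Column s4 has objective-row coefficient -25/31, which is negative; an improving pivot exists, so not yet optimal.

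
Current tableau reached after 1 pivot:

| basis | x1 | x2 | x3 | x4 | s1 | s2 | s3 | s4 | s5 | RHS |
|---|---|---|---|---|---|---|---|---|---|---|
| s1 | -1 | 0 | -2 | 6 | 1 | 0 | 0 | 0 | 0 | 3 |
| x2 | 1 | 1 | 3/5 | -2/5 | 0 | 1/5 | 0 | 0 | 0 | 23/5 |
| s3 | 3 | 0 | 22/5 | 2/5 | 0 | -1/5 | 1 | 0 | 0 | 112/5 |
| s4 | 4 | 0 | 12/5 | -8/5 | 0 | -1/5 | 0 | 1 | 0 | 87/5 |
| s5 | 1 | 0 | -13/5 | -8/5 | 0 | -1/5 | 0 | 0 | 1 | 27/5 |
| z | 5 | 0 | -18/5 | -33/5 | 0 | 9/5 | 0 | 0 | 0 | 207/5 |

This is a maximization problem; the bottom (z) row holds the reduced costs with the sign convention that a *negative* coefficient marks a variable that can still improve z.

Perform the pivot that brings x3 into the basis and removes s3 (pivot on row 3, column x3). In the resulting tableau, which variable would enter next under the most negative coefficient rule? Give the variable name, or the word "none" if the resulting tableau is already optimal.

x4

Pivot element 22/5. New z-row = old z-row − (-18/5)·(row 3/(22/5)).
Updated z-row coefficients: x1: 82/11, x2: 0, x3: 0, x4: -69/11, s1: 0, s2: 18/11, s3: 9/11, s4: 0, s5: 0.
The most negative is -69/11 in column x4, so x4 would enter next.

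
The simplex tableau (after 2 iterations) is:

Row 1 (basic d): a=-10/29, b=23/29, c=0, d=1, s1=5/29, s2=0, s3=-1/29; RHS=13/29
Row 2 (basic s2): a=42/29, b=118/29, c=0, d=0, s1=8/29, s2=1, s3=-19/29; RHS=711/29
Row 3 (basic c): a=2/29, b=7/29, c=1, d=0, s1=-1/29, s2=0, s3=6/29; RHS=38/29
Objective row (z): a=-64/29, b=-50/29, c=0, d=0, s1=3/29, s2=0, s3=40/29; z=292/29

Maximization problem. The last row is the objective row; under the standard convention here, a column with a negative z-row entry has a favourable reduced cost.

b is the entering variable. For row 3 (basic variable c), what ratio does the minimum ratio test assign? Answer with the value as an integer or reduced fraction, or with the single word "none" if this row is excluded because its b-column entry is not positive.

38/7

Ratio = RHS / (b entry) = (38/29) / (7/29) = 38/7.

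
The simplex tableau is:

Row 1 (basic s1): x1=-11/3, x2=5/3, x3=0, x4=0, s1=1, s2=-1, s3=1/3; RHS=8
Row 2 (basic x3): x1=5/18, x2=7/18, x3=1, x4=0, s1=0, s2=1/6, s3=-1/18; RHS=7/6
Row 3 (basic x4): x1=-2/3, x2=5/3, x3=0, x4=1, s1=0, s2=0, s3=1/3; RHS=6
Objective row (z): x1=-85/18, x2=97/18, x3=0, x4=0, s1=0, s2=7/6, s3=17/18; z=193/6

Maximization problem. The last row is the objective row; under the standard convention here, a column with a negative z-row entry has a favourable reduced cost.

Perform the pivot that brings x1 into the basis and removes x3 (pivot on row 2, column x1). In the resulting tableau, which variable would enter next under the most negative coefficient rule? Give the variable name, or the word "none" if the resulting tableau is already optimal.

Pivot element 5/18. New z-row = old z-row − (-85/18)·(row 2/(5/18)).
Updated z-row coefficients: x1: 0, x2: 12, x3: 17, x4: 0, s1: 0, s2: 4, s3: 0.
No coefficient is strictly negative; the tableau after this pivot is optimal.

none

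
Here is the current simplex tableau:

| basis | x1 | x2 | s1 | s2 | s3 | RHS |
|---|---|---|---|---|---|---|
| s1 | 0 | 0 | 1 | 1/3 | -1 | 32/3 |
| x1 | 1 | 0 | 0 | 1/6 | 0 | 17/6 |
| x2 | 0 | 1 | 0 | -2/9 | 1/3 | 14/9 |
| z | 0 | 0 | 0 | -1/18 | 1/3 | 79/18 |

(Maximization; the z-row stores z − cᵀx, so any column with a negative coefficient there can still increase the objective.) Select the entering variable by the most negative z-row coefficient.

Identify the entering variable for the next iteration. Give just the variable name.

s2

Objective-row coefficients: x1: 0, x2: 0, s1: 0, s2: -1/18, s3: 1/3.
The most negative is -1/18 in column s2, so s2 enters.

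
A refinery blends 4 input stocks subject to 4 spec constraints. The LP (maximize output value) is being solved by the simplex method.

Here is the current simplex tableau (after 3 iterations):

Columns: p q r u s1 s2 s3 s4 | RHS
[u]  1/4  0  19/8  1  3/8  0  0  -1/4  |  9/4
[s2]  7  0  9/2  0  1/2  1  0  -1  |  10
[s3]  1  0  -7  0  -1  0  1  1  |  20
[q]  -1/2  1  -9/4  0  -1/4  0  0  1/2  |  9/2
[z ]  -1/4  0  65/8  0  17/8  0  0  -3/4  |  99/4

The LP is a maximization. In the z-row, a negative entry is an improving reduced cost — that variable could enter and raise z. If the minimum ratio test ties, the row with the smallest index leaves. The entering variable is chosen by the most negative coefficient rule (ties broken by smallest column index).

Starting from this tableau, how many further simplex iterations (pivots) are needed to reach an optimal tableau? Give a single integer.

pivot: s4 in, q out → z = 63/2
pivot: p in, s2 out → z = 104/3
No improving column remains; optimal.

2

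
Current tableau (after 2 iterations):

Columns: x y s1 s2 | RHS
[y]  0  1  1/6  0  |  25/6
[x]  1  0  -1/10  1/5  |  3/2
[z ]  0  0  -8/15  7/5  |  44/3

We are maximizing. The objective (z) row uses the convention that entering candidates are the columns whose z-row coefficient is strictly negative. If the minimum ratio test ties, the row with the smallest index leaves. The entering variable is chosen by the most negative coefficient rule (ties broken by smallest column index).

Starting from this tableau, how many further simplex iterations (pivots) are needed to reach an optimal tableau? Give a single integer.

pivot: s1 in, y out → z = 28
No improving column remains; optimal.

1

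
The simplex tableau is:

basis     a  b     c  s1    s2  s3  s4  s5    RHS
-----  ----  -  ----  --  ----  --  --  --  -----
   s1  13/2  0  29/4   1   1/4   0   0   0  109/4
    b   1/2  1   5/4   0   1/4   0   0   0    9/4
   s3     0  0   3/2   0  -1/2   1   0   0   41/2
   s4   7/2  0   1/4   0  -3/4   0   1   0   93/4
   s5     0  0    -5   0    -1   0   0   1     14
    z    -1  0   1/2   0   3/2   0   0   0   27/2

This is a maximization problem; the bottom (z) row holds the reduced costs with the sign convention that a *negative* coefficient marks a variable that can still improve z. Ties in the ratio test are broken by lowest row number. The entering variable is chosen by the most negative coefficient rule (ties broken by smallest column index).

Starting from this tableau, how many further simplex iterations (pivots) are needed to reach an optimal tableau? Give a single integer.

pivot: a in, s1 out → z = 230/13
No improving column remains; optimal.

1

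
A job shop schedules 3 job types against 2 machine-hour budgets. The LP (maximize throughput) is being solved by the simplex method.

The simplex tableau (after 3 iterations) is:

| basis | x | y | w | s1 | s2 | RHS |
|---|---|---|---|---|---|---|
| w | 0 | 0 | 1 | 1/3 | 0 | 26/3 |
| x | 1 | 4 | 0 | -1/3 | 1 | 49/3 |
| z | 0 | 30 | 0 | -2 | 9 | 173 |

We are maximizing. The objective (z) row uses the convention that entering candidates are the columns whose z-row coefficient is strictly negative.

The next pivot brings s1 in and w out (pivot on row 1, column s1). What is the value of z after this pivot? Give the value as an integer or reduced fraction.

Minimum ratio for s1: (26/3)/(1/3) = 26.
z changes by −(z-row coeff of s1)·ratio = −(-2)·26 = 52.
New z = 173 + 52 = 225.

225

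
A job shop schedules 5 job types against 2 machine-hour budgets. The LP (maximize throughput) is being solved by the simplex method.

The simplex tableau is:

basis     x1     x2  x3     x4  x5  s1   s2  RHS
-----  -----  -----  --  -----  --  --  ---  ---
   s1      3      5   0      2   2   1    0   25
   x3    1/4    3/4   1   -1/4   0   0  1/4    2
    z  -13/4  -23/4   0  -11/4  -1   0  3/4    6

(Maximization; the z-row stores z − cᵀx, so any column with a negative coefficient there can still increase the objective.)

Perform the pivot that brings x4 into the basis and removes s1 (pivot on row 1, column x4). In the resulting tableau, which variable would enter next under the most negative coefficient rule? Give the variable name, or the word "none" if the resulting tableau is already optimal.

Pivot element 2. New z-row = old z-row − (-11/4)·(row 1/2).
Updated z-row coefficients: x1: 7/8, x2: 9/8, x3: 0, x4: 0, x5: 7/4, s1: 11/8, s2: 3/4.
No coefficient is strictly negative; the tableau after this pivot is optimal.

none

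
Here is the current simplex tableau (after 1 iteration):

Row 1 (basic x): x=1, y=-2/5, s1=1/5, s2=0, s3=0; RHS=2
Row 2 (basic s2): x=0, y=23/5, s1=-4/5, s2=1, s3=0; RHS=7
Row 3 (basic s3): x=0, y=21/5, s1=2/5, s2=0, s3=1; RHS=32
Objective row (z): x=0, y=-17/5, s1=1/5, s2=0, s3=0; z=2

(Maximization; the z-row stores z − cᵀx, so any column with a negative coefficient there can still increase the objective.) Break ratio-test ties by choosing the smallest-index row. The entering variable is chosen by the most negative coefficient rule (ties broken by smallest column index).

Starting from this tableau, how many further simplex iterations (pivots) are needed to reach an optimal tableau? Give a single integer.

2

pivot: y in, s2 out → z = 165/23
pivot: s1 in, x out → z = 15
No improving column remains; optimal.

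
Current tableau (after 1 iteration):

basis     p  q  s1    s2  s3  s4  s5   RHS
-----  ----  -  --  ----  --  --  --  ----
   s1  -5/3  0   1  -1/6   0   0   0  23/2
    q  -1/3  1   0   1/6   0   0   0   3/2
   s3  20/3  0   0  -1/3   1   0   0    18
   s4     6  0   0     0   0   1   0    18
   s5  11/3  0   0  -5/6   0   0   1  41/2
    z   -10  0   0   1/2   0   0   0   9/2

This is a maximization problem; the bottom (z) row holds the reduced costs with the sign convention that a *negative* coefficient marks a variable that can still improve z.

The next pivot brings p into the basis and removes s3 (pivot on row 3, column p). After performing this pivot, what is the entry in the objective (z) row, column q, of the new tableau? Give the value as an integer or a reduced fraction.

Pivot element is row 3, column p: 20/3.
Normalize row 3: new (row 3, q) = 0/(20/3) = 0.
z-row ← z-row − (-10)·(new row 3): 0 − (-10)·0 = 0.

0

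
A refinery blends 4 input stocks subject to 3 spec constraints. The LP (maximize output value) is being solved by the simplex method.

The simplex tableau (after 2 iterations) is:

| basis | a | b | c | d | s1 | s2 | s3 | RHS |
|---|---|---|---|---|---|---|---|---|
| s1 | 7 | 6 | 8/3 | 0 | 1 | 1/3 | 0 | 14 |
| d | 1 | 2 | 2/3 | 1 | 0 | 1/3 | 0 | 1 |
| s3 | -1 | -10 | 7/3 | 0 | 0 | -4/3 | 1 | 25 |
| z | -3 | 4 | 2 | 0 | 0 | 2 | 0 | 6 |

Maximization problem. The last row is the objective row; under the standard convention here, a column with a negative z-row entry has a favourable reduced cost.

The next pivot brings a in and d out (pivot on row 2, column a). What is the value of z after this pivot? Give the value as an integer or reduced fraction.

9

Minimum ratio for a: 1/1 = 1.
z changes by −(z-row coeff of a)·ratio = −(-3)·1 = 3.
New z = 6 + 3 = 9.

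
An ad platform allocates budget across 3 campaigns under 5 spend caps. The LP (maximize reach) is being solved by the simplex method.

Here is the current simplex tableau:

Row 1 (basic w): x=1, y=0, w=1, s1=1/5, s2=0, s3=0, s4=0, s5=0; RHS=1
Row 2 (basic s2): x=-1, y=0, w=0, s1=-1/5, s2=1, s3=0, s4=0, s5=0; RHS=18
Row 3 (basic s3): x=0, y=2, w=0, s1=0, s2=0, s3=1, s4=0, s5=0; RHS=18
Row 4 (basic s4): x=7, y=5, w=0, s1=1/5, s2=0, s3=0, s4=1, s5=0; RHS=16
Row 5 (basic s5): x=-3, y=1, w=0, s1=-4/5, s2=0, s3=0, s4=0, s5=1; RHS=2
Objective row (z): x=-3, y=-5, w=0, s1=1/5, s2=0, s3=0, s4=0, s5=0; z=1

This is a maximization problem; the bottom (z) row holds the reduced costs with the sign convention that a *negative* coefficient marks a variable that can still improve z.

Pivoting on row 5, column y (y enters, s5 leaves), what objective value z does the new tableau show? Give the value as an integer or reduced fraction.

Minimum ratio for y: 2/1 = 2.
z changes by −(z-row coeff of y)·ratio = −(-5)·2 = 10.
New z = 1 + 10 = 11.

11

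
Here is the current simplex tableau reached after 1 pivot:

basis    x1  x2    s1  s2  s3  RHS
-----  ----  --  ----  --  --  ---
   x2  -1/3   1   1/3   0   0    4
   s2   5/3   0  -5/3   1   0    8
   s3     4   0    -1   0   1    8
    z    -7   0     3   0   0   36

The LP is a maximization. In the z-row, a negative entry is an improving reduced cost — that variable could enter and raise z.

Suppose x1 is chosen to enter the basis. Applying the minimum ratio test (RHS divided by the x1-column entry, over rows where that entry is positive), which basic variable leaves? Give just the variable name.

Ratios: row 1 (x2): entry -1/3 ≤ 0, skip; row 2 (s2): 8/(5/3) = 24/5; row 3 (s3): 8/4 = 2.
Minimum ratio 2 is in the s3 row, so s3 leaves.

s3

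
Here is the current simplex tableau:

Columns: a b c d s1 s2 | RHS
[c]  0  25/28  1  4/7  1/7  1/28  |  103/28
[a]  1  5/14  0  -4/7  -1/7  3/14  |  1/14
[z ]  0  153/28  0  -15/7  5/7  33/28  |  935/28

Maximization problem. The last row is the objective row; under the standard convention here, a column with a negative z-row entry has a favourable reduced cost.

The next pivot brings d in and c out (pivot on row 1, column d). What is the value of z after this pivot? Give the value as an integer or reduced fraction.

Minimum ratio for d: (103/28)/(4/7) = 103/16.
z changes by −(z-row coeff of d)·ratio = −(-15/7)·(103/16) = 1545/112.
New z = 935/28 + (1545/112) = 755/16.

755/16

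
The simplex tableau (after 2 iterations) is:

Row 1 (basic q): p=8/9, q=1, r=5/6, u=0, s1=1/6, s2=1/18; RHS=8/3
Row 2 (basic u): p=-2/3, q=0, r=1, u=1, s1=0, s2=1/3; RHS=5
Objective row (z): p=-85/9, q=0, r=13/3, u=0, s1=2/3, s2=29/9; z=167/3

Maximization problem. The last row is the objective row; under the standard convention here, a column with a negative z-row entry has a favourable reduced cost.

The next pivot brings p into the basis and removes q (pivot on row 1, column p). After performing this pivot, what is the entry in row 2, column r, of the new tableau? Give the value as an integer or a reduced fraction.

Pivot element is row 1, column p: 8/9.
Normalize row 1: new (row 1, r) = (5/6)/(8/9) = 15/16.
row 2 ← row 2 − (-2/3)·(new row 1): 1 − (-2/3)·(15/16) = 13/8.

13/8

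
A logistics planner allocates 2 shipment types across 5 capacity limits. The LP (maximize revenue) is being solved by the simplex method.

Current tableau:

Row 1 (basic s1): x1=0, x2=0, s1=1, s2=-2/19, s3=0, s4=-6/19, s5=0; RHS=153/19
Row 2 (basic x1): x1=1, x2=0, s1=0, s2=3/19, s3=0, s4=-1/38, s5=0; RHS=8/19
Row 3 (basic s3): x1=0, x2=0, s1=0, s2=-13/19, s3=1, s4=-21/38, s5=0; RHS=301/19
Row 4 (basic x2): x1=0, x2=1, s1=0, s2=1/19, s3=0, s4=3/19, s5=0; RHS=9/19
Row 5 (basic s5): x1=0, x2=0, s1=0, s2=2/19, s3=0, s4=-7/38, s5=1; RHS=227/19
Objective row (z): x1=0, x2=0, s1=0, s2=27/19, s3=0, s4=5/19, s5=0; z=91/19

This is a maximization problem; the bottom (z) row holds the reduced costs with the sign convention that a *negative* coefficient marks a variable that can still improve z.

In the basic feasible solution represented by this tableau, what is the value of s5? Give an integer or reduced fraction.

227/19

s5 is basic (row 5); its value is the RHS of that row: 227/19.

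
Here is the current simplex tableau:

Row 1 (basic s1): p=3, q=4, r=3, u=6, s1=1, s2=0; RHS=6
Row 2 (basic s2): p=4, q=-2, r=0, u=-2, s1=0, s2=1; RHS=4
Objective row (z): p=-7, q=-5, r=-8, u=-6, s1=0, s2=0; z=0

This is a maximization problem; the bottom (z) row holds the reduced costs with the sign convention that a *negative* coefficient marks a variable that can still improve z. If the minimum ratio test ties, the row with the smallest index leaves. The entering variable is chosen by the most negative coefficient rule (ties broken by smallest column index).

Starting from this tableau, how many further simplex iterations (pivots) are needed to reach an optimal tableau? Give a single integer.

pivot: r in, s1 out → z = 16
No improving column remains; optimal.

1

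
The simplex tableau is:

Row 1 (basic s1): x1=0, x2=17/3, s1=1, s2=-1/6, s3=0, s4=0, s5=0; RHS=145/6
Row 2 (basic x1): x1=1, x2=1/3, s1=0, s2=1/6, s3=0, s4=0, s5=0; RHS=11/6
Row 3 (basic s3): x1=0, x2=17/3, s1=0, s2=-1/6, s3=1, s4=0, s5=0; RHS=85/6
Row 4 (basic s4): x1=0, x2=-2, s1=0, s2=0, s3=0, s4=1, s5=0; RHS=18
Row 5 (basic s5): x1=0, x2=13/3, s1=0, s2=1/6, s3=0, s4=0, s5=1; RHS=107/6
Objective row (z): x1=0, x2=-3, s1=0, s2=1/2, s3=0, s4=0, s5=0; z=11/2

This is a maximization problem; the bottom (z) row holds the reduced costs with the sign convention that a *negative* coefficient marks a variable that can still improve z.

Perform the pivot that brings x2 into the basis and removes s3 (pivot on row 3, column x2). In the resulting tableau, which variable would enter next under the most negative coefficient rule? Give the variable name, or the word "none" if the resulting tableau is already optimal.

Pivot element 17/3. New z-row = old z-row − (-3)·(row 3/(17/3)).
Updated z-row coefficients: x1: 0, x2: 0, s1: 0, s2: 7/17, s3: 9/17, s4: 0, s5: 0.
No coefficient is strictly negative; the tableau after this pivot is optimal.

none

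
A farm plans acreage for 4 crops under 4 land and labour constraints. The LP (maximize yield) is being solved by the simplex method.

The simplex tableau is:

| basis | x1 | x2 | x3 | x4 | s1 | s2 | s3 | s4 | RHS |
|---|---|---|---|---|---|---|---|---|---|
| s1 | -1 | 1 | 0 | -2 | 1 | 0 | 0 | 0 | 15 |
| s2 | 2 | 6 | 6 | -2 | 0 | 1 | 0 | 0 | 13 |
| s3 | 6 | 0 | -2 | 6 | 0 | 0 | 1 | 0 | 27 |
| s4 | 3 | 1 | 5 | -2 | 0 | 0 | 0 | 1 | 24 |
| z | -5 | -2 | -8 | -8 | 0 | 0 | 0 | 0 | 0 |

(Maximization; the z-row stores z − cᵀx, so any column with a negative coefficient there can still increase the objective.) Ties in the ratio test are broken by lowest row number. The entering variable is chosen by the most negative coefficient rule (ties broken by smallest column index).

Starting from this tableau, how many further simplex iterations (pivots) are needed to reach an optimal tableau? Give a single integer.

2

pivot: x3 in, s2 out → z = 52/3
pivot: x4 in, s3 out → z = 80
No improving column remains; optimal.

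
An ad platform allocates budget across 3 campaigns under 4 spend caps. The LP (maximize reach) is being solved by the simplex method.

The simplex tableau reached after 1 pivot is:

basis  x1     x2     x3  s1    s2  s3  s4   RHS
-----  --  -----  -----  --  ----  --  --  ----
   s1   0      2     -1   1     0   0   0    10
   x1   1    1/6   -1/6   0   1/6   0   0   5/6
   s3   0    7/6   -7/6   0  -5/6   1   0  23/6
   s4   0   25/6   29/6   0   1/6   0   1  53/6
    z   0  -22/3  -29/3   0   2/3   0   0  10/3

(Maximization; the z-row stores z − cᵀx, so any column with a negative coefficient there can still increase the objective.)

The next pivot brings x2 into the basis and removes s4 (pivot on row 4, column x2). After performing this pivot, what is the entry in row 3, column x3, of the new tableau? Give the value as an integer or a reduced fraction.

Pivot element is row 4, column x2: 25/6.
Normalize row 4: new (row 4, x3) = (29/6)/(25/6) = 29/25.
row 3 ← row 3 − (7/6)·(new row 4): -7/6 − (7/6)·(29/25) = -63/25.

-63/25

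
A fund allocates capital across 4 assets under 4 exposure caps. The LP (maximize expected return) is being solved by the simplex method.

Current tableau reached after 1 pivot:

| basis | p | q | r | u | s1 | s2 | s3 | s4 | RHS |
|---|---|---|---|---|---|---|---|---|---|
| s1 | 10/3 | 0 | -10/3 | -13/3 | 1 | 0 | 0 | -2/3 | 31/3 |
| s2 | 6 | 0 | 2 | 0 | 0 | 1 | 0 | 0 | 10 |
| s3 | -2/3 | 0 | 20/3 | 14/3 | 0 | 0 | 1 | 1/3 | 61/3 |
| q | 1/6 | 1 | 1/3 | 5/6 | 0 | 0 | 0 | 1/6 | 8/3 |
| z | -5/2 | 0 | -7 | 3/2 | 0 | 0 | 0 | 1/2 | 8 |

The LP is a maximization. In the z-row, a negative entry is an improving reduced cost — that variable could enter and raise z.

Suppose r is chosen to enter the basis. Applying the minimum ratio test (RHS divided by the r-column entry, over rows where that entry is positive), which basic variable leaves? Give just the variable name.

s3

Ratios: row 1 (s1): entry -10/3 ≤ 0, skip; row 2 (s2): 10/2 = 5; row 3 (s3): (61/3)/(20/3) = 61/20; row 4 (q): (8/3)/(1/3) = 8.
Minimum ratio 61/20 is in the s3 row, so s3 leaves.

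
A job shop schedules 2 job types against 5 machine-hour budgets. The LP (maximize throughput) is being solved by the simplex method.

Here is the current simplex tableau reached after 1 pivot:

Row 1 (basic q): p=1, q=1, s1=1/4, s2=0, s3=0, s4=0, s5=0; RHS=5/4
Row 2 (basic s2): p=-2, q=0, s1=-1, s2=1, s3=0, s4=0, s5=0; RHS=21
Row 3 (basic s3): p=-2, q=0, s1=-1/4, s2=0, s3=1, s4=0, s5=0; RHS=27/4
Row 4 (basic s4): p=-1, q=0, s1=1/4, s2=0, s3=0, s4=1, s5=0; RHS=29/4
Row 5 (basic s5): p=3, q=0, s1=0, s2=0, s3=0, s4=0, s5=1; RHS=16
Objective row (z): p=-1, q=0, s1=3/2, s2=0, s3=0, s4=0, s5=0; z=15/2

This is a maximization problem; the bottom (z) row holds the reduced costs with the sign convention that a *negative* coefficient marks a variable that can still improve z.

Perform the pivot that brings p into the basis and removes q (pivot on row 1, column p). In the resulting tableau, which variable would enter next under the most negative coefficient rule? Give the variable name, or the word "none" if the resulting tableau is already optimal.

Pivot element 1. New z-row = old z-row − (-1)·(row 1/1).
Updated z-row coefficients: p: 0, q: 1, s1: 7/4, s2: 0, s3: 0, s4: 0, s5: 0.
No coefficient is strictly negative; the tableau after this pivot is optimal.

none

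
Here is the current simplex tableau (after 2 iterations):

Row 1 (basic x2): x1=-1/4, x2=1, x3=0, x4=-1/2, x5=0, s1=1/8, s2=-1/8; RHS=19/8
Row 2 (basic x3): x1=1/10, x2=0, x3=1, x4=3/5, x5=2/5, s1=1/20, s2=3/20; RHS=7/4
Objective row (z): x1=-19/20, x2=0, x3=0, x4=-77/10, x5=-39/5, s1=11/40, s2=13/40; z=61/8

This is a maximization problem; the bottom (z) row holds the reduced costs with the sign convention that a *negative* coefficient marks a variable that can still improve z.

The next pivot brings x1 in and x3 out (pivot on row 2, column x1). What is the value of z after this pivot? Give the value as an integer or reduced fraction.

Minimum ratio for x1: (7/4)/(1/10) = 35/2.
z changes by −(z-row coeff of x1)·ratio = −(-19/20)·(35/2) = 133/8.
New z = 61/8 + (133/8) = 97/4.

97/4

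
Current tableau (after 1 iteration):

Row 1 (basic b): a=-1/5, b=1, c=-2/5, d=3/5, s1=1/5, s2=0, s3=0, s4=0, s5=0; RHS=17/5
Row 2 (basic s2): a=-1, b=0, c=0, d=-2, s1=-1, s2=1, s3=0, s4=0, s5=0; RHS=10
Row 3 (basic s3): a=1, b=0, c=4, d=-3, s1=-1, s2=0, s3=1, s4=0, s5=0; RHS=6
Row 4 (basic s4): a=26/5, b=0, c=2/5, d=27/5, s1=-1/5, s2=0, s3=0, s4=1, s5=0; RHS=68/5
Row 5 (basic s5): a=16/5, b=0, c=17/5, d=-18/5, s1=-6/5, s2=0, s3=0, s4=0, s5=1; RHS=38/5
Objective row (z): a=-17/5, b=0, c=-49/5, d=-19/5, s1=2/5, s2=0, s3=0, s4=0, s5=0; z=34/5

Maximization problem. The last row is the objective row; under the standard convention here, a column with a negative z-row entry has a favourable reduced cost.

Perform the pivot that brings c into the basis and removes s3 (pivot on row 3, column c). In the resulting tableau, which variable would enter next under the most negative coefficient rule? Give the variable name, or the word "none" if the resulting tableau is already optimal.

d

Pivot element 4. New z-row = old z-row − (-49/5)·(row 3/4).
Updated z-row coefficients: a: -19/20, b: 0, c: 0, d: -223/20, s1: -41/20, s2: 0, s3: 49/20, s4: 0, s5: 0.
The most negative is -223/20 in column d, so d would enter next.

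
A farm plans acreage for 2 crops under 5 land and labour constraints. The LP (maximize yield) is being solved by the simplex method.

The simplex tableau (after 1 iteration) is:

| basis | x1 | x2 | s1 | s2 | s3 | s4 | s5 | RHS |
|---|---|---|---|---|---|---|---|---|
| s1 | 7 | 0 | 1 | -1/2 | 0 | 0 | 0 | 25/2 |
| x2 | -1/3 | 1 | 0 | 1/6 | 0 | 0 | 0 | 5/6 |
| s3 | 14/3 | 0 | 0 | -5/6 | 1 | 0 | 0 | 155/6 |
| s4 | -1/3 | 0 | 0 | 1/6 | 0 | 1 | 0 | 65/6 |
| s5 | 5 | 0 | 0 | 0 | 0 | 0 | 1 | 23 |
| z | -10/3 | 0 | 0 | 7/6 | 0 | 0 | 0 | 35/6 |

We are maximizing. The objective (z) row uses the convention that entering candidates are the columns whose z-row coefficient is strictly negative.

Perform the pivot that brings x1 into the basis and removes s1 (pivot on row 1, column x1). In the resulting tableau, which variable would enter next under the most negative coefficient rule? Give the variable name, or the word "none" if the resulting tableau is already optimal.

none

Pivot element 7. New z-row = old z-row − (-10/3)·(row 1/7).
Updated z-row coefficients: x1: 0, x2: 0, s1: 10/21, s2: 13/14, s3: 0, s4: 0, s5: 0.
No coefficient is strictly negative; the tableau after this pivot is optimal.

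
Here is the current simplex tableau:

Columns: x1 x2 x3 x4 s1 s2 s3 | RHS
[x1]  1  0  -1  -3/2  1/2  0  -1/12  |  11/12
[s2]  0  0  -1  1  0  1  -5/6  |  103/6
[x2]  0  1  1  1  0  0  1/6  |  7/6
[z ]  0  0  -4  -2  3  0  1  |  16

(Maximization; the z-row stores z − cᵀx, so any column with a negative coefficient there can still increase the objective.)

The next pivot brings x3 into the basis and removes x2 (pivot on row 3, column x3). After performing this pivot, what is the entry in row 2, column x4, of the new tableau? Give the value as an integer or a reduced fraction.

Pivot element is row 3, column x3: 1.
Normalize row 3: new (row 3, x4) = 1/1 = 1.
row 2 ← row 2 − (-1)·(new row 3): 1 − (-1)·1 = 2.

2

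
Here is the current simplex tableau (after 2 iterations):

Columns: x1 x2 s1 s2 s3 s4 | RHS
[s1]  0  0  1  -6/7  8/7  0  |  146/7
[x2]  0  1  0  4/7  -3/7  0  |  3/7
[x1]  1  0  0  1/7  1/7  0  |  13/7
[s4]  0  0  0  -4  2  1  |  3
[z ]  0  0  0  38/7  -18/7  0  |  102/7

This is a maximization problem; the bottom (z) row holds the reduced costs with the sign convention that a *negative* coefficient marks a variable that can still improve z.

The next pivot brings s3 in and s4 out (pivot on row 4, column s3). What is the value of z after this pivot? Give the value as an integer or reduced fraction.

129/7

Minimum ratio for s3: 3/2 = 3/2.
z changes by −(z-row coeff of s3)·ratio = −(-18/7)·(3/2) = 27/7.
New z = 102/7 + (27/7) = 129/7.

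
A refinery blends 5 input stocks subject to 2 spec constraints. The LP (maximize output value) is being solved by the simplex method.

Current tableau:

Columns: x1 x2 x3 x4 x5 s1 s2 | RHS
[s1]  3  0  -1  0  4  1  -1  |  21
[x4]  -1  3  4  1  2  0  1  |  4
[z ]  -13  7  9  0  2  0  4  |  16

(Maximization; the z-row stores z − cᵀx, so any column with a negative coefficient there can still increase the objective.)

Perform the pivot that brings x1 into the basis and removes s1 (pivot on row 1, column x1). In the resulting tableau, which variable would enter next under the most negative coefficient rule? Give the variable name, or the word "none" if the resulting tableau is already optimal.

s2

Pivot element 3. New z-row = old z-row − (-13)·(row 1/3).
Updated z-row coefficients: x1: 0, x2: 7, x3: 14/3, x4: 0, x5: 58/3, s1: 13/3, s2: -1/3.
The most negative is -1/3 in column s2, so s2 would enter next.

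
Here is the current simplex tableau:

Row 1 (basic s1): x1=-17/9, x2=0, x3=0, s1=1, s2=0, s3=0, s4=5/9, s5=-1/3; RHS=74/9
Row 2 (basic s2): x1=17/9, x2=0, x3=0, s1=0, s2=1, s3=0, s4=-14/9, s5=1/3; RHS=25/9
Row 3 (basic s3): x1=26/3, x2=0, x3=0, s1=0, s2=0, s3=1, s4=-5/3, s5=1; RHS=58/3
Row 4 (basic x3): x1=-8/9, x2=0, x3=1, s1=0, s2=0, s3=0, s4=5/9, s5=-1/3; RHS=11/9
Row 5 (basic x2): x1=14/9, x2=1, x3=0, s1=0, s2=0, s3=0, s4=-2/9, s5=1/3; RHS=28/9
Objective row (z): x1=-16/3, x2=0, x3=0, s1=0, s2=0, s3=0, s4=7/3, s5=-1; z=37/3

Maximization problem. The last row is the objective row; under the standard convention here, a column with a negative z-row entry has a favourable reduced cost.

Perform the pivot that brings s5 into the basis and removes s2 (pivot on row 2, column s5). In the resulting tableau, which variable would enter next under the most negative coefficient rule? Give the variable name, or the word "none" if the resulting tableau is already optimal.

Pivot element 1/3. New z-row = old z-row − (-1)·(row 2/(1/3)).
Updated z-row coefficients: x1: 1/3, x2: 0, x3: 0, s1: 0, s2: 3, s3: 0, s4: -7/3, s5: 0.
The most negative is -7/3 in column s4, so s4 would enter next.

s4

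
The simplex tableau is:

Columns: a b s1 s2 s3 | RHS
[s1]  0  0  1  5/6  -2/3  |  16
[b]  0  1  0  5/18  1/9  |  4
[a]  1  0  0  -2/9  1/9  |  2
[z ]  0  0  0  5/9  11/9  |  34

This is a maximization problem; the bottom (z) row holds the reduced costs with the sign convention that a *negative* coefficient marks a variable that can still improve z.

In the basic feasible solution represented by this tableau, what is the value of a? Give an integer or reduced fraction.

a is basic (row 3); its value is the RHS of that row: 2.

2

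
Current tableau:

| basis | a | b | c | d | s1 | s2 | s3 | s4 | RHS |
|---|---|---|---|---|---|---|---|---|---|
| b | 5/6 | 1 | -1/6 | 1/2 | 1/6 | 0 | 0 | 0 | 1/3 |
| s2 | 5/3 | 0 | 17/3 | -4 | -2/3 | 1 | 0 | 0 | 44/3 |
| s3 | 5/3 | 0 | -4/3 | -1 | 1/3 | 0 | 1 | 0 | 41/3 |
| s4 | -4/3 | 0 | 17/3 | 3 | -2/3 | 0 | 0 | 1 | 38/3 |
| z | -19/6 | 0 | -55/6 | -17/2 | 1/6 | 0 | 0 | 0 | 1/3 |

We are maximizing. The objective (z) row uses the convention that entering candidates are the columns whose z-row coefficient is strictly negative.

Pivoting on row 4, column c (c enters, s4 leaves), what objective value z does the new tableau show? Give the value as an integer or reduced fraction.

354/17

Minimum ratio for c: (38/3)/(17/3) = 38/17.
z changes by −(z-row coeff of c)·ratio = −(-55/6)·(38/17) = 1045/51.
New z = 1/3 + (1045/51) = 354/17.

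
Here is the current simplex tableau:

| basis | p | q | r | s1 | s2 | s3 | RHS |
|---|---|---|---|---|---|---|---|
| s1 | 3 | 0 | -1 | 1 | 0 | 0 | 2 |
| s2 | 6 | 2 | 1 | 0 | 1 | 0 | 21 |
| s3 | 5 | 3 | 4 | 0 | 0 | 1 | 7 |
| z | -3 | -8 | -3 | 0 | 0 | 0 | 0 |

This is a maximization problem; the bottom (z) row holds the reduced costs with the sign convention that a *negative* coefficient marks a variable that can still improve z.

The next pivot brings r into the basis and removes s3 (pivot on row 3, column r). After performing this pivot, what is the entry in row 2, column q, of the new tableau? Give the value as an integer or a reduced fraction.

Pivot element is row 3, column r: 4.
Normalize row 3: new (row 3, q) = 3/4 = 3/4.
row 2 ← row 2 − 1·(new row 3): 2 − 1·(3/4) = 5/4.

5/4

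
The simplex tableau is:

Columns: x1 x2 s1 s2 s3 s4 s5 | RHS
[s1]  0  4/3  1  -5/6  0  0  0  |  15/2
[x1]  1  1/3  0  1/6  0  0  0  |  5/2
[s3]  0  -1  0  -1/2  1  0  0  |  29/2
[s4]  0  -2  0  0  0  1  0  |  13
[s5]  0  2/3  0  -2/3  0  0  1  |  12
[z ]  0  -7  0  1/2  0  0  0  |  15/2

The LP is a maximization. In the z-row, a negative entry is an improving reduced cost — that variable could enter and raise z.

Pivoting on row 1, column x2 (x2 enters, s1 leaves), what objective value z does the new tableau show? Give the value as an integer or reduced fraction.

375/8

Minimum ratio for x2: (15/2)/(4/3) = 45/8.
z changes by −(z-row coeff of x2)·ratio = −(-7)·(45/8) = 315/8.
New z = 15/2 + (315/8) = 375/8.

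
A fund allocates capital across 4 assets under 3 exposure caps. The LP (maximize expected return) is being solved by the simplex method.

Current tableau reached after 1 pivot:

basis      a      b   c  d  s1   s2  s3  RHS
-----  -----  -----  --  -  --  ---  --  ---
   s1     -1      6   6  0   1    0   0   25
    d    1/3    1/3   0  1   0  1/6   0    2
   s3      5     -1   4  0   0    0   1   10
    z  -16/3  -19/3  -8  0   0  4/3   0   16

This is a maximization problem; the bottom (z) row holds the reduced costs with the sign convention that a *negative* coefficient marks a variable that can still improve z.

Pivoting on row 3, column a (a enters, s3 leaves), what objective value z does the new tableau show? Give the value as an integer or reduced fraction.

Minimum ratio for a: 10/5 = 2.
z changes by −(z-row coeff of a)·ratio = −(-16/3)·2 = 32/3.
New z = 16 + (32/3) = 80/3.

80/3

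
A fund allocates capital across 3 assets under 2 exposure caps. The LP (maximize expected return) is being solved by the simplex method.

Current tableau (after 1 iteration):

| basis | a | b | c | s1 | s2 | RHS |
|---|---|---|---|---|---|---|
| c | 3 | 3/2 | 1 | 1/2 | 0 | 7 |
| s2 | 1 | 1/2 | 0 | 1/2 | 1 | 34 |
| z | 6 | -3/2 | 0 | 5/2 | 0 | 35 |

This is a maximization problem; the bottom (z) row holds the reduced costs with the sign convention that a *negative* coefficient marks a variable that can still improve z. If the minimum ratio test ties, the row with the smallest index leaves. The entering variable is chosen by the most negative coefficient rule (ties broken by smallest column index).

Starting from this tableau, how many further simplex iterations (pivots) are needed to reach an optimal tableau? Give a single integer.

1

pivot: b in, c out → z = 42
No improving column remains; optimal.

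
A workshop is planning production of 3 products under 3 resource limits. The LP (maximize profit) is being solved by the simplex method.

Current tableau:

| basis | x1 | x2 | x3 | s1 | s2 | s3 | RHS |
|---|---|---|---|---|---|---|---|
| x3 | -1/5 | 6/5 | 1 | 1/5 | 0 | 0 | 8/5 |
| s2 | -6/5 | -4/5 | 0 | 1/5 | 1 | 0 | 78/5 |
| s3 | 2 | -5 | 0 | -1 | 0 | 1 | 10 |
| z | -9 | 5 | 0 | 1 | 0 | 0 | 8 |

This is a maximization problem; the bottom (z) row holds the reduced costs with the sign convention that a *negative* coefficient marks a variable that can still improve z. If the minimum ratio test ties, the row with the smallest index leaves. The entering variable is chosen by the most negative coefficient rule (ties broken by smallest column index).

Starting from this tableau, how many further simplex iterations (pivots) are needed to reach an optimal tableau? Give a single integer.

pivot: x1 in, s3 out → z = 53
pivot: x2 in, x3 out → z = 118
pivot: s1 in, x2 out → z = 144
No improving column remains; optimal.

3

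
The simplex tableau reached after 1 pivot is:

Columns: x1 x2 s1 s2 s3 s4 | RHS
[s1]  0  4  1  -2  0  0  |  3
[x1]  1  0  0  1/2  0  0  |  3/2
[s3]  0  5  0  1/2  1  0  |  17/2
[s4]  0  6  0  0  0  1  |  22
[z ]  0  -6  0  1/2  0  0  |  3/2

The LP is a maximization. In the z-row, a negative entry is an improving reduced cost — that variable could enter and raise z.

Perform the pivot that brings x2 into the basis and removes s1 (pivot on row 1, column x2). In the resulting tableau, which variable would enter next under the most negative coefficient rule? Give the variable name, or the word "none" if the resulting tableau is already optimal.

Pivot element 4. New z-row = old z-row − (-6)·(row 1/4).
Updated z-row coefficients: x1: 0, x2: 0, s1: 3/2, s2: -5/2, s3: 0, s4: 0.
The most negative is -5/2 in column s2, so s2 would enter next.

s2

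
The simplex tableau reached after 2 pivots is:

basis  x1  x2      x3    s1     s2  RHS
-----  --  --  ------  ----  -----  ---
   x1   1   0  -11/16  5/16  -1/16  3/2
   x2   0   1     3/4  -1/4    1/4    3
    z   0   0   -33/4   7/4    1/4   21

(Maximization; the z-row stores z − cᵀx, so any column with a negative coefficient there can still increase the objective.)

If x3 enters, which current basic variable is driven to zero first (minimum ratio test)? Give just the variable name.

Ratios: row 1 (x1): entry -11/16 ≤ 0, skip; row 2 (x2): 3/(3/4) = 4.
Minimum ratio 4 is in the x2 row, so x2 leaves.

x2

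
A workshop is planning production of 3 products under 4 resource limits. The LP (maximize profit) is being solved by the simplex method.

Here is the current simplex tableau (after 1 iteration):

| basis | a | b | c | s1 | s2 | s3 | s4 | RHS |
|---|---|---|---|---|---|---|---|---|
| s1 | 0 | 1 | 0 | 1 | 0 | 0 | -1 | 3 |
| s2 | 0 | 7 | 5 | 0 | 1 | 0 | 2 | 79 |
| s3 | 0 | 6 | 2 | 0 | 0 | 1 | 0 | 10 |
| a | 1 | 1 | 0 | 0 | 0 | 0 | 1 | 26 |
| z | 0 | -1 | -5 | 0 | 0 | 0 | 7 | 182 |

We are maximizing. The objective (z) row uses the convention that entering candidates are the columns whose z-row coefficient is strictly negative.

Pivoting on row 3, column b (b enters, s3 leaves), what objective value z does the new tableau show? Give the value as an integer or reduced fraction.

Minimum ratio for b: 10/6 = 5/3.
z changes by −(z-row coeff of b)·ratio = −(-1)·(5/3) = 5/3.
New z = 182 + (5/3) = 551/3.

551/3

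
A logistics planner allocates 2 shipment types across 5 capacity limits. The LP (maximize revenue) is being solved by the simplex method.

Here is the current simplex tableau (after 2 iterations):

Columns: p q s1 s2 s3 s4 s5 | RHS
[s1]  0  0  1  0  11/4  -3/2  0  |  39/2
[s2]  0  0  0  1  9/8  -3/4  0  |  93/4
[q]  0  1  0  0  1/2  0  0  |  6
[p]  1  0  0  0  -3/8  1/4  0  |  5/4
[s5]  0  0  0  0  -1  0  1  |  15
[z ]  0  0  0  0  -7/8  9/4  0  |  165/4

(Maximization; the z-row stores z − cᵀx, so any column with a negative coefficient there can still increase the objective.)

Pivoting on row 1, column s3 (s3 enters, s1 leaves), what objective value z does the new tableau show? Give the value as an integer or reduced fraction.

Minimum ratio for s3: (39/2)/(11/4) = 78/11.
z changes by −(z-row coeff of s3)·ratio = −(-7/8)·(78/11) = 273/44.
New z = 165/4 + (273/44) = 522/11.

522/11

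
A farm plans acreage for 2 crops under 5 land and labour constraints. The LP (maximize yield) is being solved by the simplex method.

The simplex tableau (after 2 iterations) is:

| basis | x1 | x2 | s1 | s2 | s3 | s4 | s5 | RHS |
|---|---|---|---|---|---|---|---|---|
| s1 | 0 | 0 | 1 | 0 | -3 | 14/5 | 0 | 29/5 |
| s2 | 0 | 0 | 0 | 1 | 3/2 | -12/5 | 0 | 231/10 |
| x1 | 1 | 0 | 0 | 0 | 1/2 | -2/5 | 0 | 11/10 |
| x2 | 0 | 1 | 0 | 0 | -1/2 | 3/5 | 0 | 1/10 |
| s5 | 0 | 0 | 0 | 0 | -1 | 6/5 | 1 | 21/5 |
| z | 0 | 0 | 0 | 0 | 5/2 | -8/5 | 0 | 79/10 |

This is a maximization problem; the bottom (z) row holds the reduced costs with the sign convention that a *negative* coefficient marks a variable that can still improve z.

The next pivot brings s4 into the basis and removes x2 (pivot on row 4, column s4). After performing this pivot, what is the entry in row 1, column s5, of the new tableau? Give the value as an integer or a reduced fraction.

0

Pivot element is row 4, column s4: 3/5.
Normalize row 4: new (row 4, s5) = 0/(3/5) = 0.
row 1 ← row 1 − (14/5)·(new row 4): 0 − (14/5)·0 = 0.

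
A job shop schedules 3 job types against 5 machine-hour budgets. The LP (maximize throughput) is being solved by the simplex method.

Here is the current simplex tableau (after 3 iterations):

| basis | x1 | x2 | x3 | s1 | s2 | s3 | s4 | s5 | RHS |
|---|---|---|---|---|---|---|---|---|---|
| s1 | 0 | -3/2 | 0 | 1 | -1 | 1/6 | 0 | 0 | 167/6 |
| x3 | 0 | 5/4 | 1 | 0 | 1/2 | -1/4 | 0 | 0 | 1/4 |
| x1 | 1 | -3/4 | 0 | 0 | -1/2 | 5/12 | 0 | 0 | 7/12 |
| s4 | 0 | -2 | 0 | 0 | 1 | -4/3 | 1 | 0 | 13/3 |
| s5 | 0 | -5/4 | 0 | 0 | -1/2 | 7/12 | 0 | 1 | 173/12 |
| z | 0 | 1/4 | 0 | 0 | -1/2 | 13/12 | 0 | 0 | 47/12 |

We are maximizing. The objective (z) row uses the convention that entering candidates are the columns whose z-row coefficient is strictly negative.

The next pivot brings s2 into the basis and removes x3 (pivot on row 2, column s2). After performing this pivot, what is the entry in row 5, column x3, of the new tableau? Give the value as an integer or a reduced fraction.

Pivot element is row 2, column s2: 1/2.
Normalize row 2: new (row 2, x3) = 1/(1/2) = 2.
row 5 ← row 5 − (-1/2)·(new row 2): 0 − (-1/2)·2 = 1.

1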